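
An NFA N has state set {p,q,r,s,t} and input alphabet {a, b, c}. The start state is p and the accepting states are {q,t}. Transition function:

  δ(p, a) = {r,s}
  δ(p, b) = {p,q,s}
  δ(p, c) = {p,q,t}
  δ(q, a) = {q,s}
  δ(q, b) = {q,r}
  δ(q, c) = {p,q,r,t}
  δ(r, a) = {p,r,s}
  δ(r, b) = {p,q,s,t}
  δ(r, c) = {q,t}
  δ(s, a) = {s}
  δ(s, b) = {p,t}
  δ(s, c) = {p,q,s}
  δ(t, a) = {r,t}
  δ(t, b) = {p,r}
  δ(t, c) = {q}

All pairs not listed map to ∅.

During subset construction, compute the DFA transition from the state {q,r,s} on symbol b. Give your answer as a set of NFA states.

δ(q,b) = {q,r}; δ(r,b) = {p,q,s,t}; δ(s,b) = {p,t}.
Union: {p,q,r,s,t}.

{p,q,r,s,t}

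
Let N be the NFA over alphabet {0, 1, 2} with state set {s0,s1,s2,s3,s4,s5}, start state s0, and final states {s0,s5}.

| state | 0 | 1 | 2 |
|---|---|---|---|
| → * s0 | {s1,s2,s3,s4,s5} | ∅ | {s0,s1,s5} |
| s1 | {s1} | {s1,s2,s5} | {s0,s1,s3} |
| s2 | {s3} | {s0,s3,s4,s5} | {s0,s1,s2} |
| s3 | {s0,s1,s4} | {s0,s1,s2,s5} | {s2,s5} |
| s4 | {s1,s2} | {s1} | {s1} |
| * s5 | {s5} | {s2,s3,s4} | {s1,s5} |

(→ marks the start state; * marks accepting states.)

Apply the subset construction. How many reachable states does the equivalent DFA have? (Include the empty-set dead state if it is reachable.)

7

Start state of the DFA: {s0}.
{s0} --0--> {s1,s2,s3,s4,s5}  [new]
{s0} --1--> ∅  [new]
{s0} --2--> {s0,s1,s5}  [new]
{s1,s2,s3,s4,s5} --0--> {s0,s1,s2,s3,s4,s5}  [new]
{s1,s2,s3,s4,s5} --1--> {s0,s1,s2,s3,s4,s5}  [seen]
{s1,s2,s3,s4,s5} --2--> {s0,s1,s2,s3,s5}  [new]
∅ --0--> ∅  [seen]
∅ --1--> ∅  [seen]
∅ --2--> ∅  [seen]
{s0,s1,s5} --0--> {s1,s2,s3,s4,s5}  [seen]
{s0,s1,s5} --1--> {s1,s2,s3,s4,s5}  [seen]
{s0,s1,s5} --2--> {s0,s1,s3,s5}  [new]
{s0,s1,s2,s3,s4,s5} --0--> {s0,s1,s2,s3,s4,s5}  [seen]
{s0,s1,s2,s3,s4,s5} --1--> {s0,s1,s2,s3,s4,s5}  [seen]
{s0,s1,s2,s3,s4,s5} --2--> {s0,s1,s2,s3,s5}  [seen]
{s0,s1,s2,s3,s5} --0--> {s0,s1,s2,s3,s4,s5}  [seen]
{s0,s1,s2,s3,s5} --1--> {s0,s1,s2,s3,s4,s5}  [seen]
{s0,s1,s2,s3,s5} --2--> {s0,s1,s2,s3,s5}  [seen]
{s0,s1,s3,s5} --0--> {s0,s1,s2,s3,s4,s5}  [seen]
{s0,s1,s3,s5} --1--> {s0,s1,s2,s3,s4,s5}  [seen]
{s0,s1,s3,s5} --2--> {s0,s1,s2,s3,s5}  [seen]
Reachable DFA states: {s0}, {s1,s2,s3,s4,s5}, ∅, {s0,s1,s5}, {s0,s1,s2,s3,s4,s5}, {s0,s1,s2,s3,s5}, {s0,s1,s3,s5}.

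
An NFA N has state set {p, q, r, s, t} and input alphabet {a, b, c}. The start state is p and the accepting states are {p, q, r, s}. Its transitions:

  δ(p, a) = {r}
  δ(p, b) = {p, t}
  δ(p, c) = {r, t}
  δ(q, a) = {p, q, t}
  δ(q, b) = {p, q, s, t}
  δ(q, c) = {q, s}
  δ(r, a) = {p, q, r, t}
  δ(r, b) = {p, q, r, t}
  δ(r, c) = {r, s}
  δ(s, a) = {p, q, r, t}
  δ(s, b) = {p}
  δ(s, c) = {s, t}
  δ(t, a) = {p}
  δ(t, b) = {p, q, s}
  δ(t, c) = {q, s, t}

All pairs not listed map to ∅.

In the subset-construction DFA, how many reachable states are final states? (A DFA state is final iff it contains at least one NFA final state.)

11

Start state of the DFA: {p}.
{p} --a--> {r}  [new]
{p} --b--> {p, t}  [new]
{p} --c--> {r, t}  [new]
{r} --a--> {p, q, r, t}  [new]
{r} --b--> {p, q, r, t}  [seen]
{r} --c--> {r, s}  [new]
{p, t} --a--> {p, r}  [new]
{p, t} --b--> {p, q, s, t}  [new]
{p, t} --c--> {q, r, s, t}  [new]
{r, t} --a--> {p, q, r, t}  [seen]
{r, t} --b--> {p, q, r, s, t}  [new]
{r, t} --c--> {q, r, s, t}  [seen]
{p, q, r, t} --a--> {p, q, r, t}  [seen]
{p, q, r, t} --b--> {p, q, r, s, t}  [seen]
{p, q, r, t} --c--> {q, r, s, t}  [seen]
{r, s} --a--> {p, q, r, t}  [seen]
{r, s} --b--> {p, q, r, t}  [seen]
{r, s} --c--> {r, s, t}  [new]
{p, r} --a--> {p, q, r, t}  [seen]
{p, r} --b--> {p, q, r, t}  [seen]
{p, r} --c--> {r, s, t}  [seen]
{p, q, s, t} --a--> {p, q, r, t}  [seen]
{p, q, s, t} --b--> {p, q, s, t}  [seen]
{p, q, s, t} --c--> {q, r, s, t}  [seen]
{q, r, s, t} --a--> {p, q, r, t}  [seen]
{q, r, s, t} --b--> {p, q, r, s, t}  [seen]
{q, r, s, t} --c--> {q, r, s, t}  [seen]
{p, q, r, s, t} --a--> {p, q, r, t}  [seen]
{p, q, r, s, t} --b--> {p, q, r, s, t}  [seen]
{p, q, r, s, t} --c--> {q, r, s, t}  [seen]
{r, s, t} --a--> {p, q, r, t}  [seen]
{r, s, t} --b--> {p, q, r, s, t}  [seen]
{r, s, t} --c--> {q, r, s, t}  [seen]
Reachable DFA states: {p}, {r}, {p, t}, {r, t}, {p, q, r, t}, {r, s}, {p, r}, {p, q, s, t}, {q, r, s, t}, {p, q, r, s, t}, {r, s, t}.
Accepting DFA states (contain an NFA accepting state): {p}, {r}, {p, t}, {r, t}, {p, q, r, t}, {r, s}, {p, r}, {p, q, s, t}, {q, r, s, t}, {p, q, r, s, t}, {r, s, t}.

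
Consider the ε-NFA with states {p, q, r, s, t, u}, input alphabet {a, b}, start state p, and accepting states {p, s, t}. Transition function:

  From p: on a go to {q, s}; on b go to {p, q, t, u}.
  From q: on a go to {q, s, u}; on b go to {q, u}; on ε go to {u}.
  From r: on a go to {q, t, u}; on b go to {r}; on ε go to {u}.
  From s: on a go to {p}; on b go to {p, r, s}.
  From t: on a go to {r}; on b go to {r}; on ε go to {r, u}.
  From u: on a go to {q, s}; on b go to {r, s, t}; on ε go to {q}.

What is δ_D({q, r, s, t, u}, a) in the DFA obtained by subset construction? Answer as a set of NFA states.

δ(q,a) = {q, s, u}; δ(r,a) = {q, t, u}; δ(s,a) = {p}; δ(t,a) = {r}; δ(u,a) = {q, s}.
Union: {p, q, r, s, t, u}.

{p, q, r, s, t, u}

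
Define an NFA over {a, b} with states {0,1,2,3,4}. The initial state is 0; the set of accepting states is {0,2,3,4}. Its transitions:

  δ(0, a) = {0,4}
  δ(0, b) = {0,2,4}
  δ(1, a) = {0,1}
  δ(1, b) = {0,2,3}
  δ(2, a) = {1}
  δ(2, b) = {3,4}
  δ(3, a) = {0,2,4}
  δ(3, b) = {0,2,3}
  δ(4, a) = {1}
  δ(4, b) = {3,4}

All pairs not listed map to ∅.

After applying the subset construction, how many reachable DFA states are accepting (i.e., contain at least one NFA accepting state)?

6

Start state of the DFA: {0}.
{0} --a--> {0,4}  [new]
{0} --b--> {0,2,4}  [new]
{0,4} --a--> {0,1,4}  [new]
{0,4} --b--> {0,2,3,4}  [new]
{0,2,4} --a--> {0,1,4}  [seen]
{0,2,4} --b--> {0,2,3,4}  [seen]
{0,1,4} --a--> {0,1,4}  [seen]
{0,1,4} --b--> {0,2,3,4}  [seen]
{0,2,3,4} --a--> {0,1,2,4}  [new]
{0,2,3,4} --b--> {0,2,3,4}  [seen]
{0,1,2,4} --a--> {0,1,4}  [seen]
{0,1,2,4} --b--> {0,2,3,4}  [seen]
Reachable DFA states: {0}, {0,4}, {0,2,4}, {0,1,4}, {0,2,3,4}, {0,1,2,4}.
Accepting DFA states (contain an NFA accepting state): {0}, {0,4}, {0,2,4}, {0,1,4}, {0,2,3,4}, {0,1,2,4}.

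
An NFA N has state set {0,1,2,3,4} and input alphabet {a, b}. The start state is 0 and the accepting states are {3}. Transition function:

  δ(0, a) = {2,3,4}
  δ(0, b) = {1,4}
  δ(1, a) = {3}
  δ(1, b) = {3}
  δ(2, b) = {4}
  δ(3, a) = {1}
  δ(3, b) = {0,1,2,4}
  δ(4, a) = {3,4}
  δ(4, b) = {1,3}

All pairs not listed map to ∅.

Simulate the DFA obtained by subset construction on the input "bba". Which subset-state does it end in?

Start: {0}.
δ(0,b) = {1,4}.
Union: {1,4}.
After b: {1,4}.
δ(1,b) = {3}; δ(4,b) = {1,3}.
Union: {1,3}.
After b: {1,3}.
δ(1,a) = {3}; δ(3,a) = {1}.
Union: {1,3}.
After a: {1,3}.

{1,3}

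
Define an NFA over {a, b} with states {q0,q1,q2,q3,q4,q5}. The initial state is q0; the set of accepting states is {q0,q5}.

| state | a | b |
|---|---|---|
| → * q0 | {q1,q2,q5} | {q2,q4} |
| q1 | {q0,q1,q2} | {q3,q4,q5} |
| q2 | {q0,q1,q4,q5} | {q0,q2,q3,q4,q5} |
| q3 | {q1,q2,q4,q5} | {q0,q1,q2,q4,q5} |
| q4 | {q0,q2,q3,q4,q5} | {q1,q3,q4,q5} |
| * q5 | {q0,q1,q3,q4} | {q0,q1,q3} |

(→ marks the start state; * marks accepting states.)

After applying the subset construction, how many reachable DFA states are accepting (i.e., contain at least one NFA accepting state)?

Start state of the DFA: {q0}.
{q0} --a--> {q1,q2,q5}  [new]
{q0} --b--> {q2,q4}  [new]
{q1,q2,q5} --a--> {q0,q1,q2,q3,q4,q5}  [new]
{q1,q2,q5} --b--> {q0,q1,q2,q3,q4,q5}  [seen]
{q2,q4} --a--> {q0,q1,q2,q3,q4,q5}  [seen]
{q2,q4} --b--> {q0,q1,q2,q3,q4,q5}  [seen]
{q0,q1,q2,q3,q4,q5} --a--> {q0,q1,q2,q3,q4,q5}  [seen]
{q0,q1,q2,q3,q4,q5} --b--> {q0,q1,q2,q3,q4,q5}  [seen]
Reachable DFA states: {q0}, {q1,q2,q5}, {q2,q4}, {q0,q1,q2,q3,q4,q5}.
Accepting DFA states (contain an NFA accepting state): {q0}, {q1,q2,q5}, {q0,q1,q2,q3,q4,q5}.

3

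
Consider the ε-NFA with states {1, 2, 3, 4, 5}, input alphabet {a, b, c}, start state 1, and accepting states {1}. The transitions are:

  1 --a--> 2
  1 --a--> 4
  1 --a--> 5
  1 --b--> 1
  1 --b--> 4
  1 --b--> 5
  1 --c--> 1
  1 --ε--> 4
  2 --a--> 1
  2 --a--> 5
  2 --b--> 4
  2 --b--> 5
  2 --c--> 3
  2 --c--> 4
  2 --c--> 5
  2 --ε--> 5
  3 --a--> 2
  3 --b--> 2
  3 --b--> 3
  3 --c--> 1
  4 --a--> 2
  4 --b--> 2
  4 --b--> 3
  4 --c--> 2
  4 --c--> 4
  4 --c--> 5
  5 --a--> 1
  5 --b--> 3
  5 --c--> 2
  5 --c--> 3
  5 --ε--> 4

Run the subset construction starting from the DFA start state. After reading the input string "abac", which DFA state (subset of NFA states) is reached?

Start: {1, 4}.
δ(1,a) = {2, 4, 5}; δ(4,a) = {2}.
Union: {2, 4, 5}.
After a: {2, 4, 5}.
δ(2,b) = {4, 5}; δ(4,b) = {2, 3}; δ(5,b) = {3}.
Union: {2, 3, 4, 5}.
After b: {2, 3, 4, 5}.
δ(2,a) = {1, 5}; δ(3,a) = {2}; δ(4,a) = {2}; δ(5,a) = {1}.
Union: {1, 2, 5}.
ε-closure gives {1, 2, 4, 5}.
After a: {1, 2, 4, 5}.
δ(1,c) = {1}; δ(2,c) = {3, 4, 5}; δ(4,c) = {2, 4, 5}; δ(5,c) = {2, 3}.
Union: {1, 2, 3, 4, 5}.
After c: {1, 2, 3, 4, 5}.

{1, 2, 3, 4, 5}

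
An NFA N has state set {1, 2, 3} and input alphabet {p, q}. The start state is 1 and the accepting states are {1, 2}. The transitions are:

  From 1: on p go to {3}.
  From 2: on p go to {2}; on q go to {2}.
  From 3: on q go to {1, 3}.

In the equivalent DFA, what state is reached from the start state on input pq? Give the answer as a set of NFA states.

{1, 3}

Start: {1}.
δ(1,p) = {3}.
Union: {3}.
After p: {3}.
δ(3,q) = {1, 3}.
Union: {1, 3}.
After q: {1, 3}.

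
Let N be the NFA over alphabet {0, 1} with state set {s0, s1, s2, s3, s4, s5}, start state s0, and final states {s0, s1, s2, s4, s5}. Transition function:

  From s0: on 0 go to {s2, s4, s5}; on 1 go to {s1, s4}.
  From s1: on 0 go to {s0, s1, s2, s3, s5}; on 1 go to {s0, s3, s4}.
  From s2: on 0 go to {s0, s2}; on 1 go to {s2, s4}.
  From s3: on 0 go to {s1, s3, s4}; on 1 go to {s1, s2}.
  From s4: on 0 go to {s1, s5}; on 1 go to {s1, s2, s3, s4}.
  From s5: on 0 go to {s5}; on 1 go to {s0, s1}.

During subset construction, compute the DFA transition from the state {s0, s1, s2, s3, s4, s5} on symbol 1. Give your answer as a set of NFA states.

δ(s0,1) = {s1, s4}; δ(s1,1) = {s0, s3, s4}; δ(s2,1) = {s2, s4}; δ(s3,1) = {s1, s2}; δ(s4,1) = {s1, s2, s3, s4}; δ(s5,1) = {s0, s1}.
Union: {s0, s1, s2, s3, s4}.

{s0, s1, s2, s3, s4}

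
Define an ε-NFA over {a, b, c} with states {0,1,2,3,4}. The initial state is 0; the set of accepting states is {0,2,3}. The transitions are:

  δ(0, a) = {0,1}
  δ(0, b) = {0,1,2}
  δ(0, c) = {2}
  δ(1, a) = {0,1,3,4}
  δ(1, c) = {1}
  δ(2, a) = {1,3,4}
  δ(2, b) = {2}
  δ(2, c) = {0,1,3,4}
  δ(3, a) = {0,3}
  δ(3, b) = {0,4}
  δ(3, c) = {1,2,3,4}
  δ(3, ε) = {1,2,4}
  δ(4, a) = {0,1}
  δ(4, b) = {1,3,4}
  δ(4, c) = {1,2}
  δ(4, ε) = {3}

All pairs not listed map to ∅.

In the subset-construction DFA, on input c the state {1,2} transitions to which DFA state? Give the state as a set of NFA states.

{0,1,2,3,4}

δ(1,c) = {1}; δ(2,c) = {0,1,3,4}.
Union: {0,1,3,4}.
ε-closure gives {0,1,2,3,4}.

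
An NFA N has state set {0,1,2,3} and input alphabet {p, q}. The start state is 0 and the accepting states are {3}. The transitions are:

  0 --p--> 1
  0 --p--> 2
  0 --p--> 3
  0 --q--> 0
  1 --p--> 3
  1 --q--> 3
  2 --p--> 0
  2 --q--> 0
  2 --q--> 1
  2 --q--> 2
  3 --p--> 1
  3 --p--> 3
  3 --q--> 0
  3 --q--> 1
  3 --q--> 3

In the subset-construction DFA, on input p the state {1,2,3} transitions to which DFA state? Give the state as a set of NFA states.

δ(1,p) = {3}; δ(2,p) = {0}; δ(3,p) = {1,3}.
Union: {0,1,3}.

{0,1,3}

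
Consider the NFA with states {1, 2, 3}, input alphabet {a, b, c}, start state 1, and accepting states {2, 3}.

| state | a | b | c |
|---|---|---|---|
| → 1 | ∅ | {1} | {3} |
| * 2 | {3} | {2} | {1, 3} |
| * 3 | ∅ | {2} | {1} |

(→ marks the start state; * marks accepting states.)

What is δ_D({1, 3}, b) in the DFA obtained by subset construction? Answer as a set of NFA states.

{1, 2}

δ(1,b) = {1}; δ(3,b) = {2}.
Union: {1, 2}.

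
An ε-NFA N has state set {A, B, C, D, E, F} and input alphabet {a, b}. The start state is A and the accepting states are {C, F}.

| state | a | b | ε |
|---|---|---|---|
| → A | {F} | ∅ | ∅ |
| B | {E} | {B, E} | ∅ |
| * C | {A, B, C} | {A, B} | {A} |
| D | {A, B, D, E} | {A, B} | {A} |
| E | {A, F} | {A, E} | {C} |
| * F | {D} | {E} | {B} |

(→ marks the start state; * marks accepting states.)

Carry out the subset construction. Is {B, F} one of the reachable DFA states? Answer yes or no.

Start state of the DFA: {A} (ε-closure of the NFA start).
{A} --a--> {B, F}  [new]
{A} --b--> ∅  [new]
{B, F} --a--> {A, C, D, E}  [new]
{B, F} --b--> {A, B, C, E}  [new]
∅ --a--> ∅  [seen]
∅ --b--> ∅  [seen]
{A, C, D, E} --a--> {A, B, C, D, E, F}  [new]
{A, C, D, E} --b--> {A, B, C, E}  [seen]
{A, B, C, E} --a--> {A, B, C, E, F}  [new]
{A, B, C, E} --b--> {A, B, C, E}  [seen]
{A, B, C, D, E, F} --a--> {A, B, C, D, E, F}  [seen]
{A, B, C, D, E, F} --b--> {A, B, C, E}  [seen]
{A, B, C, E, F} --a--> {A, B, C, D, E, F}  [seen]
{A, B, C, E, F} --b--> {A, B, C, E}  [seen]
Reachable DFA states: {A}, {B, F}, ∅, {A, C, D, E}, {A, B, C, E}, {A, B, C, D, E, F}, {A, B, C, E, F}.
{B, F} is among them.

yes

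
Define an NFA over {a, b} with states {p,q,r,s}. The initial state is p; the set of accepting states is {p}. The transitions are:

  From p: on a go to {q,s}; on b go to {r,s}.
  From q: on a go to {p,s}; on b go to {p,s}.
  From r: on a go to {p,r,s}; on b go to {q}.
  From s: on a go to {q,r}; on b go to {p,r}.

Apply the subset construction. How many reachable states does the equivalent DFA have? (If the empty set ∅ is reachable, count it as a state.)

6

Start state of the DFA: {p}.
{p} --a--> {q,s}  [new]
{p} --b--> {r,s}  [new]
{q,s} --a--> {p,q,r,s}  [new]
{q,s} --b--> {p,r,s}  [new]
{r,s} --a--> {p,q,r,s}  [seen]
{r,s} --b--> {p,q,r}  [new]
{p,q,r,s} --a--> {p,q,r,s}  [seen]
{p,q,r,s} --b--> {p,q,r,s}  [seen]
{p,r,s} --a--> {p,q,r,s}  [seen]
{p,r,s} --b--> {p,q,r,s}  [seen]
{p,q,r} --a--> {p,q,r,s}  [seen]
{p,q,r} --b--> {p,q,r,s}  [seen]
Reachable DFA states: {p}, {q,s}, {r,s}, {p,q,r,s}, {p,r,s}, {p,q,r}.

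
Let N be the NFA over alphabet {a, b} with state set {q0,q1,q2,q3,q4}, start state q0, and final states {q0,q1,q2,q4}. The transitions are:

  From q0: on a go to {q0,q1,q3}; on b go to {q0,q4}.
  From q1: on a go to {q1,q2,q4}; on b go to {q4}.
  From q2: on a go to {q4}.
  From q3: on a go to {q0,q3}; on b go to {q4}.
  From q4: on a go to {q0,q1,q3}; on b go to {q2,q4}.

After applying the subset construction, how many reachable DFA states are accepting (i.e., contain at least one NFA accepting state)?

Start state of the DFA: {q0}.
{q0} --a--> {q0,q1,q3}  [new]
{q0} --b--> {q0,q4}  [new]
{q0,q1,q3} --a--> {q0,q1,q2,q3,q4}  [new]
{q0,q1,q3} --b--> {q0,q4}  [seen]
{q0,q4} --a--> {q0,q1,q3}  [seen]
{q0,q4} --b--> {q0,q2,q4}  [new]
{q0,q1,q2,q3,q4} --a--> {q0,q1,q2,q3,q4}  [seen]
{q0,q1,q2,q3,q4} --b--> {q0,q2,q4}  [seen]
{q0,q2,q4} --a--> {q0,q1,q3,q4}  [new]
{q0,q2,q4} --b--> {q0,q2,q4}  [seen]
{q0,q1,q3,q4} --a--> {q0,q1,q2,q3,q4}  [seen]
{q0,q1,q3,q4} --b--> {q0,q2,q4}  [seen]
Reachable DFA states: {q0}, {q0,q1,q3}, {q0,q4}, {q0,q1,q2,q3,q4}, {q0,q2,q4}, {q0,q1,q3,q4}.
Accepting DFA states (contain an NFA accepting state): {q0}, {q0,q1,q3}, {q0,q4}, {q0,q1,q2,q3,q4}, {q0,q2,q4}, {q0,q1,q3,q4}.

6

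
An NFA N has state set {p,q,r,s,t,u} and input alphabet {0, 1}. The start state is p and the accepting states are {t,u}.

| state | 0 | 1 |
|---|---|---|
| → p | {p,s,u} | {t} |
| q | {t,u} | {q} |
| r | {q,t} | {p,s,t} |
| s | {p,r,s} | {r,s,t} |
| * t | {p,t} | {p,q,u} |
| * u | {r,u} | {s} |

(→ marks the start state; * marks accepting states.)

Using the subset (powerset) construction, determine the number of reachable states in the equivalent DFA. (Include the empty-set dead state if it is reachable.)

15

Start state of the DFA: {p}.
{p} --0--> {p,s,u}  [new]
{p} --1--> {t}  [new]
{p,s,u} --0--> {p,r,s,u}  [new]
{p,s,u} --1--> {r,s,t}  [new]
{t} --0--> {p,t}  [new]
{t} --1--> {p,q,u}  [new]
{p,r,s,u} --0--> {p,q,r,s,t,u}  [new]
{p,r,s,u} --1--> {p,r,s,t}  [new]
{r,s,t} --0--> {p,q,r,s,t}  [new]
{r,s,t} --1--> {p,q,r,s,t,u}  [seen]
{p,t} --0--> {p,s,t,u}  [new]
{p,t} --1--> {p,q,t,u}  [new]
{p,q,u} --0--> {p,r,s,t,u}  [new]
{p,q,u} --1--> {q,s,t}  [new]
{p,q,r,s,t,u} --0--> {p,q,r,s,t,u}  [seen]
{p,q,r,s,t,u} --1--> {p,q,r,s,t,u}  [seen]
{p,r,s,t} --0--> {p,q,r,s,t,u}  [seen]
{p,r,s,t} --1--> {p,q,r,s,t,u}  [seen]
{p,q,r,s,t} --0--> {p,q,r,s,t,u}  [seen]
{p,q,r,s,t} --1--> {p,q,r,s,t,u}  [seen]
{p,s,t,u} --0--> {p,r,s,t,u}  [seen]
{p,s,t,u} --1--> {p,q,r,s,t,u}  [seen]
{p,q,t,u} --0--> {p,r,s,t,u}  [seen]
{p,q,t,u} --1--> {p,q,s,t,u}  [new]
{p,r,s,t,u} --0--> {p,q,r,s,t,u}  [seen]
{p,r,s,t,u} --1--> {p,q,r,s,t,u}  [seen]
{q,s,t} --0--> {p,r,s,t,u}  [seen]
{q,s,t} --1--> {p,q,r,s,t,u}  [seen]
{p,q,s,t,u} --0--> {p,r,s,t,u}  [seen]
{p,q,s,t,u} --1--> {p,q,r,s,t,u}  [seen]
Reachable DFA states: {p}, {p,s,u}, {t}, {p,r,s,u}, {r,s,t}, {p,t}, {p,q,u}, {p,q,r,s,t,u}, {p,r,s,t}, {p,q,r,s,t}, {p,s,t,u}, {p,q,t,u}, {p,r,s,t,u}, {q,s,t}, {p,q,s,t,u}.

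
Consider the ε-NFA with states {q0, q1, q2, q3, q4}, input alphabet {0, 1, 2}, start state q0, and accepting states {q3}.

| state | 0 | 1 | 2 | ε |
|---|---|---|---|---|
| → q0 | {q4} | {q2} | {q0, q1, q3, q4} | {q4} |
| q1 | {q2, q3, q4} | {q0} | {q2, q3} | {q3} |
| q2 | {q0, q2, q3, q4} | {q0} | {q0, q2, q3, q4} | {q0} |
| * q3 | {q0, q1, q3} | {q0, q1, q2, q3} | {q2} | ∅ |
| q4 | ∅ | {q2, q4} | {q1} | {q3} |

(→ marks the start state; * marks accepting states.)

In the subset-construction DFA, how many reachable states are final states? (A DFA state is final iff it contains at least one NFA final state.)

Start state of the DFA: {q0, q3, q4} (ε-closure of the NFA start).
{q0, q3, q4} --0--> {q0, q1, q3, q4}  [new]
{q0, q3, q4} --1--> {q0, q1, q2, q3, q4}  [new]
{q0, q3, q4} --2--> {q0, q1, q2, q3, q4}  [seen]
{q0, q1, q3, q4} --0--> {q0, q1, q2, q3, q4}  [seen]
{q0, q1, q3, q4} --1--> {q0, q1, q2, q3, q4}  [seen]
{q0, q1, q3, q4} --2--> {q0, q1, q2, q3, q4}  [seen]
{q0, q1, q2, q3, q4} --0--> {q0, q1, q2, q3, q4}  [seen]
{q0, q1, q2, q3, q4} --1--> {q0, q1, q2, q3, q4}  [seen]
{q0, q1, q2, q3, q4} --2--> {q0, q1, q2, q3, q4}  [seen]
Reachable DFA states: {q0, q3, q4}, {q0, q1, q3, q4}, {q0, q1, q2, q3, q4}.
Accepting DFA states (contain an NFA accepting state): {q0, q3, q4}, {q0, q1, q3, q4}, {q0, q1, q2, q3, q4}.

3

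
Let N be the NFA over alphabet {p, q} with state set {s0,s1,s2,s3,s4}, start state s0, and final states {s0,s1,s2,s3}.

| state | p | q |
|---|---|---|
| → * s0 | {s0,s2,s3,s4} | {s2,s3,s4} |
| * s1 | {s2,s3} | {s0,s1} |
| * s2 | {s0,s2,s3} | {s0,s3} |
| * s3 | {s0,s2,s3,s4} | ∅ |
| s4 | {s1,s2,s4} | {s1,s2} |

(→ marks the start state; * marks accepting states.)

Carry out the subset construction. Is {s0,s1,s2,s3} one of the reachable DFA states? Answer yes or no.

yes

Start state of the DFA: {s0}.
{s0} --p--> {s0,s2,s3,s4}  [new]
{s0} --q--> {s2,s3,s4}  [new]
{s0,s2,s3,s4} --p--> {s0,s1,s2,s3,s4}  [new]
{s0,s2,s3,s4} --q--> {s0,s1,s2,s3,s4}  [seen]
{s2,s3,s4} --p--> {s0,s1,s2,s3,s4}  [seen]
{s2,s3,s4} --q--> {s0,s1,s2,s3}  [new]
{s0,s1,s2,s3,s4} --p--> {s0,s1,s2,s3,s4}  [seen]
{s0,s1,s2,s3,s4} --q--> {s0,s1,s2,s3,s4}  [seen]
{s0,s1,s2,s3} --p--> {s0,s2,s3,s4}  [seen]
{s0,s1,s2,s3} --q--> {s0,s1,s2,s3,s4}  [seen]
Reachable DFA states: {s0}, {s0,s2,s3,s4}, {s2,s3,s4}, {s0,s1,s2,s3,s4}, {s0,s1,s2,s3}.
{s0,s1,s2,s3} is among them.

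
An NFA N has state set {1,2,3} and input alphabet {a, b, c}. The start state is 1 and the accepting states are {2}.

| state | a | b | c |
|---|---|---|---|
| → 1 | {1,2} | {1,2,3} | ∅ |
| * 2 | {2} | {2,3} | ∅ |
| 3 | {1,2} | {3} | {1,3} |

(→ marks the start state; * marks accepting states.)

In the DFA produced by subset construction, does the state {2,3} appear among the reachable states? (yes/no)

no

Start state of the DFA: {1}.
{1} --a--> {1,2}  [new]
{1} --b--> {1,2,3}  [new]
{1} --c--> ∅  [new]
{1,2} --a--> {1,2}  [seen]
{1,2} --b--> {1,2,3}  [seen]
{1,2} --c--> ∅  [seen]
{1,2,3} --a--> {1,2}  [seen]
{1,2,3} --b--> {1,2,3}  [seen]
{1,2,3} --c--> {1,3}  [new]
∅ --a--> ∅  [seen]
∅ --b--> ∅  [seen]
∅ --c--> ∅  [seen]
{1,3} --a--> {1,2}  [seen]
{1,3} --b--> {1,2,3}  [seen]
{1,3} --c--> {1,3}  [seen]
Reachable DFA states: {1}, {1,2}, {1,2,3}, ∅, {1,3}.
{2,3} is not among them.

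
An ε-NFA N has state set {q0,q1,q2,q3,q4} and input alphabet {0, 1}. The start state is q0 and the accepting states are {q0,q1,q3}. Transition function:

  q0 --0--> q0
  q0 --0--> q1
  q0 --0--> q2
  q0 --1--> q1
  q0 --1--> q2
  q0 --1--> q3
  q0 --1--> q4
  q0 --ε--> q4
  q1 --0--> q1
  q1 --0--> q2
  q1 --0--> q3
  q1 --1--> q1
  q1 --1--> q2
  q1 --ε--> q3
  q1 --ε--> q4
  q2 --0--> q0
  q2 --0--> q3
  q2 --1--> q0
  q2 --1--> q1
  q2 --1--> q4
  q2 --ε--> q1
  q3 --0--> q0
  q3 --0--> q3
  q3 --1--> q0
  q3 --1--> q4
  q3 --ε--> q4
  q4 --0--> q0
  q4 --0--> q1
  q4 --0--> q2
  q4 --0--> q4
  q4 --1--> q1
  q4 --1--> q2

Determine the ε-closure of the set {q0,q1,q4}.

Begin with {q0,q1,q4}.
q1 →ε {q3,q4}; add q3.
ε-closure = {q0,q1,q3,q4}.

{q0,q1,q3,q4}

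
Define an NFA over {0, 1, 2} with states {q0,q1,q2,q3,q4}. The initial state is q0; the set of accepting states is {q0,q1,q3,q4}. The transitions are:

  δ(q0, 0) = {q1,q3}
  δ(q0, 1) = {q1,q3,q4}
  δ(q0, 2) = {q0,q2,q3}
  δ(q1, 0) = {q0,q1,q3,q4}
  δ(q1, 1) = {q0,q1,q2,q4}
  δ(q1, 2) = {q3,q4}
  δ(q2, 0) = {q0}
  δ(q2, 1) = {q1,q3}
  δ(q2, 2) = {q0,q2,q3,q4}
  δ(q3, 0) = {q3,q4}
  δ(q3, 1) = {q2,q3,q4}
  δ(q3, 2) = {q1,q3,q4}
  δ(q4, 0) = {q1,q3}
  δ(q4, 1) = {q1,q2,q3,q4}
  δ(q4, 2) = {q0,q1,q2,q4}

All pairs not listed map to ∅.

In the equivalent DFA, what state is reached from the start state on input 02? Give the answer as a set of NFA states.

{q1,q3,q4}

Start: {q0}.
δ(q0,0) = {q1,q3}.
Union: {q1,q3}.
After 0: {q1,q3}.
δ(q1,2) = {q3,q4}; δ(q3,2) = {q1,q3,q4}.
Union: {q1,q3,q4}.
After 2: {q1,q3,q4}.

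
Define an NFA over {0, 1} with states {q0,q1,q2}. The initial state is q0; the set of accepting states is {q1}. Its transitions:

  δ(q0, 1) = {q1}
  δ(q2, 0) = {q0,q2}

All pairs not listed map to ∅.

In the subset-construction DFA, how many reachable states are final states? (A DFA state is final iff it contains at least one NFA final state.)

1

Start state of the DFA: {q0}.
{q0} --0--> ∅  [new]
{q0} --1--> {q1}  [new]
∅ --0--> ∅  [seen]
∅ --1--> ∅  [seen]
{q1} --0--> ∅  [seen]
{q1} --1--> ∅  [seen]
Reachable DFA states: {q0}, ∅, {q1}.
Accepting DFA states (contain an NFA accepting state): {q1}.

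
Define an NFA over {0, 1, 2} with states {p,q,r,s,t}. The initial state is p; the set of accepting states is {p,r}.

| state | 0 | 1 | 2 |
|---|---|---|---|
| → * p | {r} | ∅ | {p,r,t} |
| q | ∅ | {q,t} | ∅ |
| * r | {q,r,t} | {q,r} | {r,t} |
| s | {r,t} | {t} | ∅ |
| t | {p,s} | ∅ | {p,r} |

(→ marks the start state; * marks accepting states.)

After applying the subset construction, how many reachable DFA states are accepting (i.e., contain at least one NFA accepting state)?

7

Start state of the DFA: {p}.
{p} --0--> {r}  [new]
{p} --1--> ∅  [new]
{p} --2--> {p,r,t}  [new]
{r} --0--> {q,r,t}  [new]
{r} --1--> {q,r}  [new]
{r} --2--> {r,t}  [new]
∅ --0--> ∅  [seen]
∅ --1--> ∅  [seen]
∅ --2--> ∅  [seen]
{p,r,t} --0--> {p,q,r,s,t}  [new]
{p,r,t} --1--> {q,r}  [seen]
{p,r,t} --2--> {p,r,t}  [seen]
{q,r,t} --0--> {p,q,r,s,t}  [seen]
{q,r,t} --1--> {q,r,t}  [seen]
{q,r,t} --2--> {p,r,t}  [seen]
{q,r} --0--> {q,r,t}  [seen]
{q,r} --1--> {q,r,t}  [seen]
{q,r} --2--> {r,t}  [seen]
{r,t} --0--> {p,q,r,s,t}  [seen]
{r,t} --1--> {q,r}  [seen]
{r,t} --2--> {p,r,t}  [seen]
{p,q,r,s,t} --0--> {p,q,r,s,t}  [seen]
{p,q,r,s,t} --1--> {q,r,t}  [seen]
{p,q,r,s,t} --2--> {p,r,t}  [seen]
Reachable DFA states: {p}, {r}, ∅, {p,r,t}, {q,r,t}, {q,r}, {r,t}, {p,q,r,s,t}.
Accepting DFA states (contain an NFA accepting state): {p}, {r}, {p,r,t}, {q,r,t}, {q,r}, {r,t}, {p,q,r,s,t}.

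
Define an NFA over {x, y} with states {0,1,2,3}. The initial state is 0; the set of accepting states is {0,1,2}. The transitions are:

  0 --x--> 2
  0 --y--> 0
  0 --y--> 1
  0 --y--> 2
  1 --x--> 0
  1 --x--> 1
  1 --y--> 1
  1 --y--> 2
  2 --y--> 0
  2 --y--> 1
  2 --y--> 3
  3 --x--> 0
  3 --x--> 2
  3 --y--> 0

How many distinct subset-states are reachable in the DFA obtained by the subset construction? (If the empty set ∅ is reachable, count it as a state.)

Start state of the DFA: {0}.
{0} --x--> {2}  [new]
{0} --y--> {0,1,2}  [new]
{2} --x--> ∅  [new]
{2} --y--> {0,1,3}  [new]
{0,1,2} --x--> {0,1,2}  [seen]
{0,1,2} --y--> {0,1,2,3}  [new]
∅ --x--> ∅  [seen]
∅ --y--> ∅  [seen]
{0,1,3} --x--> {0,1,2}  [seen]
{0,1,3} --y--> {0,1,2}  [seen]
{0,1,2,3} --x--> {0,1,2}  [seen]
{0,1,2,3} --y--> {0,1,2,3}  [seen]
Reachable DFA states: {0}, {2}, {0,1,2}, ∅, {0,1,3}, {0,1,2,3}.

6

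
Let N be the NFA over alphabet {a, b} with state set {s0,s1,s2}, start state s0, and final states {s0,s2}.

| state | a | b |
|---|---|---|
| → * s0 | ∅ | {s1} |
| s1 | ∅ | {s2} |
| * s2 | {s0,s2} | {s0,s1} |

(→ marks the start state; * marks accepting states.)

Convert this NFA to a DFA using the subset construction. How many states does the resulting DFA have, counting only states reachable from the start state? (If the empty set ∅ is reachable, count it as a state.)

Start state of the DFA: {s0}.
{s0} --a--> ∅  [new]
{s0} --b--> {s1}  [new]
∅ --a--> ∅  [seen]
∅ --b--> ∅  [seen]
{s1} --a--> ∅  [seen]
{s1} --b--> {s2}  [new]
{s2} --a--> {s0,s2}  [new]
{s2} --b--> {s0,s1}  [new]
{s0,s2} --a--> {s0,s2}  [seen]
{s0,s2} --b--> {s0,s1}  [seen]
{s0,s1} --a--> ∅  [seen]
{s0,s1} --b--> {s1,s2}  [new]
{s1,s2} --a--> {s0,s2}  [seen]
{s1,s2} --b--> {s0,s1,s2}  [new]
{s0,s1,s2} --a--> {s0,s2}  [seen]
{s0,s1,s2} --b--> {s0,s1,s2}  [seen]
Reachable DFA states: {s0}, ∅, {s1}, {s2}, {s0,s2}, {s0,s1}, {s1,s2}, {s0,s1,s2}.

8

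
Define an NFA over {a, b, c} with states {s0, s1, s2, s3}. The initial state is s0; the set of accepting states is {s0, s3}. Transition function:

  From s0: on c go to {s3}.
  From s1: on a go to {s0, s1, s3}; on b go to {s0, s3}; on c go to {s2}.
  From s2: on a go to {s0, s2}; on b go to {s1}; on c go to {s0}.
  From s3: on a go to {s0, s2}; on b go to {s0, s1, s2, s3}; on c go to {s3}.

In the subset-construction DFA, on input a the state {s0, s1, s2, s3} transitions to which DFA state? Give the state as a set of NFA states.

δ(s0,a) = ∅; δ(s1,a) = {s0, s1, s3}; δ(s2,a) = {s0, s2}; δ(s3,a) = {s0, s2}.
Union: {s0, s1, s2, s3}.

{s0, s1, s2, s3}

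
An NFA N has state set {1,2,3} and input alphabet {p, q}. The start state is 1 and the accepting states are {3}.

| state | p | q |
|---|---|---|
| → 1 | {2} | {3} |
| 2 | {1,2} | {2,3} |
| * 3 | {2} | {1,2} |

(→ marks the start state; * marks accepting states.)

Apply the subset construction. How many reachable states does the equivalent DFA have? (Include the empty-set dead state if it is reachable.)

6

Start state of the DFA: {1}.
{1} --p--> {2}  [new]
{1} --q--> {3}  [new]
{2} --p--> {1,2}  [new]
{2} --q--> {2,3}  [new]
{3} --p--> {2}  [seen]
{3} --q--> {1,2}  [seen]
{1,2} --p--> {1,2}  [seen]
{1,2} --q--> {2,3}  [seen]
{2,3} --p--> {1,2}  [seen]
{2,3} --q--> {1,2,3}  [new]
{1,2,3} --p--> {1,2}  [seen]
{1,2,3} --q--> {1,2,3}  [seen]
Reachable DFA states: {1}, {2}, {3}, {1,2}, {2,3}, {1,2,3}.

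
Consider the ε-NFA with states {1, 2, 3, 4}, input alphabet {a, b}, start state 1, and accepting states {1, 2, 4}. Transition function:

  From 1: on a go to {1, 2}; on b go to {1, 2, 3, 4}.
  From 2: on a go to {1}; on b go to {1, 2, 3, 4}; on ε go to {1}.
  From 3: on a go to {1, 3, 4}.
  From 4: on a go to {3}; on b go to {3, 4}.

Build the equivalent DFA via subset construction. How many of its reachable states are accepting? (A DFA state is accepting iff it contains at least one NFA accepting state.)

3

Start state of the DFA: {1} (ε-closure of the NFA start).
{1} --a--> {1, 2}  [new]
{1} --b--> {1, 2, 3, 4}  [new]
{1, 2} --a--> {1, 2}  [seen]
{1, 2} --b--> {1, 2, 3, 4}  [seen]
{1, 2, 3, 4} --a--> {1, 2, 3, 4}  [seen]
{1, 2, 3, 4} --b--> {1, 2, 3, 4}  [seen]
Reachable DFA states: {1}, {1, 2}, {1, 2, 3, 4}.
Accepting DFA states (contain an NFA accepting state): {1}, {1, 2}, {1, 2, 3, 4}.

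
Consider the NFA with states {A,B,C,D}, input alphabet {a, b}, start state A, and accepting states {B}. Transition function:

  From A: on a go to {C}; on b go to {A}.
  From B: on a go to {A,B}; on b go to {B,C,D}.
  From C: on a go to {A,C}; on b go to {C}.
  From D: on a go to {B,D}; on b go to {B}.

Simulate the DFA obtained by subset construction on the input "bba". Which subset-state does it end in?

{C}

Start: {A}.
δ(A,b) = {A}.
Union: {A}.
After b: {A}.
δ(A,b) = {A}.
Union: {A}.
After b: {A}.
δ(A,a) = {C}.
Union: {C}.
After a: {C}.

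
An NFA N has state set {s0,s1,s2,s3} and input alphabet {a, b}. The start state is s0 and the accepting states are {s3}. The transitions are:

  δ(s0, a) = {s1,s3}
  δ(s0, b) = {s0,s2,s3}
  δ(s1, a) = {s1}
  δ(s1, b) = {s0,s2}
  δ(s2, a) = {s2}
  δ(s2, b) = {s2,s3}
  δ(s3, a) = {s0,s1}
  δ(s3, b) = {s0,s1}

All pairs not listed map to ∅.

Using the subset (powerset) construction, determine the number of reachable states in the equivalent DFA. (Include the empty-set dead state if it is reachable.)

Start state of the DFA: {s0}.
{s0} --a--> {s1,s3}  [new]
{s0} --b--> {s0,s2,s3}  [new]
{s1,s3} --a--> {s0,s1}  [new]
{s1,s3} --b--> {s0,s1,s2}  [new]
{s0,s2,s3} --a--> {s0,s1,s2,s3}  [new]
{s0,s2,s3} --b--> {s0,s1,s2,s3}  [seen]
{s0,s1} --a--> {s1,s3}  [seen]
{s0,s1} --b--> {s0,s2,s3}  [seen]
{s0,s1,s2} --a--> {s1,s2,s3}  [new]
{s0,s1,s2} --b--> {s0,s2,s3}  [seen]
{s0,s1,s2,s3} --a--> {s0,s1,s2,s3}  [seen]
{s0,s1,s2,s3} --b--> {s0,s1,s2,s3}  [seen]
{s1,s2,s3} --a--> {s0,s1,s2}  [seen]
{s1,s2,s3} --b--> {s0,s1,s2,s3}  [seen]
Reachable DFA states: {s0}, {s1,s3}, {s0,s2,s3}, {s0,s1}, {s0,s1,s2}, {s0,s1,s2,s3}, {s1,s2,s3}.

7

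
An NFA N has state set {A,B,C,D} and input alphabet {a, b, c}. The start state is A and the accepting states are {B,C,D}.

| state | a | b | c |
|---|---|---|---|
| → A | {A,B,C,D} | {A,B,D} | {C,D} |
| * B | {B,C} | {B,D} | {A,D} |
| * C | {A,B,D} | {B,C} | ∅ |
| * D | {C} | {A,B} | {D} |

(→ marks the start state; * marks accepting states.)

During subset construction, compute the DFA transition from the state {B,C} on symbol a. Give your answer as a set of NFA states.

δ(B,a) = {B,C}; δ(C,a) = {A,B,D}.
Union: {A,B,C,D}.

{A,B,C,D}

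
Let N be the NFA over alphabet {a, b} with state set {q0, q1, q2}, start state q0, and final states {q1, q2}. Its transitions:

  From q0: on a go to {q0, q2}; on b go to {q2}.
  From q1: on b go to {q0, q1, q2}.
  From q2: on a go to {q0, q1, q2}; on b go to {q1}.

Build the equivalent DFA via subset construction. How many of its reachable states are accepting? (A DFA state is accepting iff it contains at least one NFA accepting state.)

Start state of the DFA: {q0}.
{q0} --a--> {q0, q2}  [new]
{q0} --b--> {q2}  [new]
{q0, q2} --a--> {q0, q1, q2}  [new]
{q0, q2} --b--> {q1, q2}  [new]
{q2} --a--> {q0, q1, q2}  [seen]
{q2} --b--> {q1}  [new]
{q0, q1, q2} --a--> {q0, q1, q2}  [seen]
{q0, q1, q2} --b--> {q0, q1, q2}  [seen]
{q1, q2} --a--> {q0, q1, q2}  [seen]
{q1, q2} --b--> {q0, q1, q2}  [seen]
{q1} --a--> ∅  [new]
{q1} --b--> {q0, q1, q2}  [seen]
∅ --a--> ∅  [seen]
∅ --b--> ∅  [seen]
Reachable DFA states: {q0}, {q0, q2}, {q2}, {q0, q1, q2}, {q1, q2}, {q1}, ∅.
Accepting DFA states (contain an NFA accepting state): {q0, q2}, {q2}, {q0, q1, q2}, {q1, q2}, {q1}.

5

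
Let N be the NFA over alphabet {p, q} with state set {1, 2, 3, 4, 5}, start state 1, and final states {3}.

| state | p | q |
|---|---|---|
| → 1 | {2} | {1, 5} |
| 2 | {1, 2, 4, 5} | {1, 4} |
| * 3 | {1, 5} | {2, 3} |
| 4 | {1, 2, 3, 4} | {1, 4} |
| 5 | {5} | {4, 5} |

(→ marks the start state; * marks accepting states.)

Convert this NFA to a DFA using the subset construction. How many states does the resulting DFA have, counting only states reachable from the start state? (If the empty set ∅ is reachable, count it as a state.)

9

Start state of the DFA: {1}.
{1} --p--> {2}  [new]
{1} --q--> {1, 5}  [new]
{2} --p--> {1, 2, 4, 5}  [new]
{2} --q--> {1, 4}  [new]
{1, 5} --p--> {2, 5}  [new]
{1, 5} --q--> {1, 4, 5}  [new]
{1, 2, 4, 5} --p--> {1, 2, 3, 4, 5}  [new]
{1, 2, 4, 5} --q--> {1, 4, 5}  [seen]
{1, 4} --p--> {1, 2, 3, 4}  [new]
{1, 4} --q--> {1, 4, 5}  [seen]
{2, 5} --p--> {1, 2, 4, 5}  [seen]
{2, 5} --q--> {1, 4, 5}  [seen]
{1, 4, 5} --p--> {1, 2, 3, 4, 5}  [seen]
{1, 4, 5} --q--> {1, 4, 5}  [seen]
{1, 2, 3, 4, 5} --p--> {1, 2, 3, 4, 5}  [seen]
{1, 2, 3, 4, 5} --q--> {1, 2, 3, 4, 5}  [seen]
{1, 2, 3, 4} --p--> {1, 2, 3, 4, 5}  [seen]
{1, 2, 3, 4} --q--> {1, 2, 3, 4, 5}  [seen]
Reachable DFA states: {1}, {2}, {1, 5}, {1, 2, 4, 5}, {1, 4}, {2, 5}, {1, 4, 5}, {1, 2, 3, 4, 5}, {1, 2, 3, 4}.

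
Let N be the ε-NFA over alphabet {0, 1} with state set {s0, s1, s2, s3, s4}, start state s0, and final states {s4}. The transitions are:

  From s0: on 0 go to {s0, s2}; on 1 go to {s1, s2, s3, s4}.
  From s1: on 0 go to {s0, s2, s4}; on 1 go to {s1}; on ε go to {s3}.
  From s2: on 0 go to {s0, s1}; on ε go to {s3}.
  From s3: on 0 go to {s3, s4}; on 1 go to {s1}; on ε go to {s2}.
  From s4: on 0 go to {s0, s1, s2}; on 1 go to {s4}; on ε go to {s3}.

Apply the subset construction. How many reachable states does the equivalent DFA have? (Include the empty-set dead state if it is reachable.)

4

Start state of the DFA: {s0} (ε-closure of the NFA start).
{s0} --0--> {s0, s2, s3}  [new]
{s0} --1--> {s1, s2, s3, s4}  [new]
{s0, s2, s3} --0--> {s0, s1, s2, s3, s4}  [new]
{s0, s2, s3} --1--> {s1, s2, s3, s4}  [seen]
{s1, s2, s3, s4} --0--> {s0, s1, s2, s3, s4}  [seen]
{s1, s2, s3, s4} --1--> {s1, s2, s3, s4}  [seen]
{s0, s1, s2, s3, s4} --0--> {s0, s1, s2, s3, s4}  [seen]
{s0, s1, s2, s3, s4} --1--> {s1, s2, s3, s4}  [seen]
Reachable DFA states: {s0}, {s0, s2, s3}, {s1, s2, s3, s4}, {s0, s1, s2, s3, s4}.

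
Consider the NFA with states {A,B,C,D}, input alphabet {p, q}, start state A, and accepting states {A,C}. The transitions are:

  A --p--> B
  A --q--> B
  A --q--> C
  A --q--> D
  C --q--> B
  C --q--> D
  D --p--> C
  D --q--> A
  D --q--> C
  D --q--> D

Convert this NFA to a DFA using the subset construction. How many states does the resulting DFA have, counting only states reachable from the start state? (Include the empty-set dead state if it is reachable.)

9

Start state of the DFA: {A}.
{A} --p--> {B}  [new]
{A} --q--> {B,C,D}  [new]
{B} --p--> ∅  [new]
{B} --q--> ∅  [seen]
{B,C,D} --p--> {C}  [new]
{B,C,D} --q--> {A,B,C,D}  [new]
∅ --p--> ∅  [seen]
∅ --q--> ∅  [seen]
{C} --p--> ∅  [seen]
{C} --q--> {B,D}  [new]
{A,B,C,D} --p--> {B,C}  [new]
{A,B,C,D} --q--> {A,B,C,D}  [seen]
{B,D} --p--> {C}  [seen]
{B,D} --q--> {A,C,D}  [new]
{B,C} --p--> ∅  [seen]
{B,C} --q--> {B,D}  [seen]
{A,C,D} --p--> {B,C}  [seen]
{A,C,D} --q--> {A,B,C,D}  [seen]
Reachable DFA states: {A}, {B}, {B,C,D}, ∅, {C}, {A,B,C,D}, {B,D}, {B,C}, {A,C,D}.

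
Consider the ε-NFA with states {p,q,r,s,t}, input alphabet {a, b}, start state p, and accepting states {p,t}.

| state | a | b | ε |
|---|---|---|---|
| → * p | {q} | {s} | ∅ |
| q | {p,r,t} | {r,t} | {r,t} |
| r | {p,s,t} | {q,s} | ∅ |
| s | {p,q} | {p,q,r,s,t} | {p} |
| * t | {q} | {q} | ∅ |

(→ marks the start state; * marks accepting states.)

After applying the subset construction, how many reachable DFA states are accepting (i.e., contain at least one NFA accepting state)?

Start state of the DFA: {p} (ε-closure of the NFA start).
{p} --a--> {q,r,t}  [new]
{p} --b--> {p,s}  [new]
{q,r,t} --a--> {p,q,r,s,t}  [new]
{q,r,t} --b--> {p,q,r,s,t}  [seen]
{p,s} --a--> {p,q,r,t}  [new]
{p,s} --b--> {p,q,r,s,t}  [seen]
{p,q,r,s,t} --a--> {p,q,r,s,t}  [seen]
{p,q,r,s,t} --b--> {p,q,r,s,t}  [seen]
{p,q,r,t} --a--> {p,q,r,s,t}  [seen]
{p,q,r,t} --b--> {p,q,r,s,t}  [seen]
Reachable DFA states: {p}, {q,r,t}, {p,s}, {p,q,r,s,t}, {p,q,r,t}.
Accepting DFA states (contain an NFA accepting state): {p}, {q,r,t}, {p,s}, {p,q,r,s,t}, {p,q,r,t}.

5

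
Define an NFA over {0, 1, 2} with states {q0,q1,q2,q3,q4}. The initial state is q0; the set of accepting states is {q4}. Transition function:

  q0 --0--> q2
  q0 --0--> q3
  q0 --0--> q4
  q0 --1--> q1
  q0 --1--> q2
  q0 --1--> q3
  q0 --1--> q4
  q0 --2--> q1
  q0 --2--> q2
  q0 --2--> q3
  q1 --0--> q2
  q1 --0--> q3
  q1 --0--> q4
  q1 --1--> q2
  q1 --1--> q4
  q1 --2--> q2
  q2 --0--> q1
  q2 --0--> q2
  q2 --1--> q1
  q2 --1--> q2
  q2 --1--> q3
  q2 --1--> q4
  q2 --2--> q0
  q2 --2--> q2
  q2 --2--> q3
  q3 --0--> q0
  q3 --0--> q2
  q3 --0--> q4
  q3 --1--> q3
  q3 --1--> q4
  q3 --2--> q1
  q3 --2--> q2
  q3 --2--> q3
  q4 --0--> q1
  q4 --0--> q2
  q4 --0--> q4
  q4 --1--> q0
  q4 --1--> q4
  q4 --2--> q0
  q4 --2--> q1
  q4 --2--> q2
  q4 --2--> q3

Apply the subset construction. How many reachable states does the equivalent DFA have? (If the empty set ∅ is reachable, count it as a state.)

Start state of the DFA: {q0}.
{q0} --0--> {q2,q3,q4}  [new]
{q0} --1--> {q1,q2,q3,q4}  [new]
{q0} --2--> {q1,q2,q3}  [new]
{q2,q3,q4} --0--> {q0,q1,q2,q4}  [new]
{q2,q3,q4} --1--> {q0,q1,q2,q3,q4}  [new]
{q2,q3,q4} --2--> {q0,q1,q2,q3}  [new]
{q1,q2,q3,q4} --0--> {q0,q1,q2,q3,q4}  [seen]
{q1,q2,q3,q4} --1--> {q0,q1,q2,q3,q4}  [seen]
{q1,q2,q3,q4} --2--> {q0,q1,q2,q3}  [seen]
{q1,q2,q3} --0--> {q0,q1,q2,q3,q4}  [seen]
{q1,q2,q3} --1--> {q1,q2,q3,q4}  [seen]
{q1,q2,q3} --2--> {q0,q1,q2,q3}  [seen]
{q0,q1,q2,q4} --0--> {q1,q2,q3,q4}  [seen]
{q0,q1,q2,q4} --1--> {q0,q1,q2,q3,q4}  [seen]
{q0,q1,q2,q4} --2--> {q0,q1,q2,q3}  [seen]
{q0,q1,q2,q3,q4} --0--> {q0,q1,q2,q3,q4}  [seen]
{q0,q1,q2,q3,q4} --1--> {q0,q1,q2,q3,q4}  [seen]
{q0,q1,q2,q3,q4} --2--> {q0,q1,q2,q3}  [seen]
{q0,q1,q2,q3} --0--> {q0,q1,q2,q3,q4}  [seen]
{q0,q1,q2,q3} --1--> {q1,q2,q3,q4}  [seen]
{q0,q1,q2,q3} --2--> {q0,q1,q2,q3}  [seen]
Reachable DFA states: {q0}, {q2,q3,q4}, {q1,q2,q3,q4}, {q1,q2,q3}, {q0,q1,q2,q4}, {q0,q1,q2,q3,q4}, {q0,q1,q2,q3}.

7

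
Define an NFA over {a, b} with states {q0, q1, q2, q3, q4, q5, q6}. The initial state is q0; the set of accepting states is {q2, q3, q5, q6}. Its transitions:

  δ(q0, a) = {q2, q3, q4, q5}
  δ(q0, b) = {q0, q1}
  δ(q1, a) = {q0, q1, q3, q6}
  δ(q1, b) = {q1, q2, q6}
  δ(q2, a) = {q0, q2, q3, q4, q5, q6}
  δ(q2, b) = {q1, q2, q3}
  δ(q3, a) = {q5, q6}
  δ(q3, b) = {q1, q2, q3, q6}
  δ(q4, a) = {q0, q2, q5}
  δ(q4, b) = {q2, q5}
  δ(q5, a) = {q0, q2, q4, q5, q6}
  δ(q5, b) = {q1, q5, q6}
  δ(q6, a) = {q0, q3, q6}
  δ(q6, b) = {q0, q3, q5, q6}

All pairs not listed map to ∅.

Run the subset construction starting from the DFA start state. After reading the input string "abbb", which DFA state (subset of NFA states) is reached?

Start: {q0}.
δ(q0,a) = {q2, q3, q4, q5}.
Union: {q2, q3, q4, q5}.
After a: {q2, q3, q4, q5}.
δ(q2,b) = {q1, q2, q3}; δ(q3,b) = {q1, q2, q3, q6}; δ(q4,b) = {q2, q5}; δ(q5,b) = {q1, q5, q6}.
Union: {q1, q2, q3, q5, q6}.
After b: {q1, q2, q3, q5, q6}.
δ(q1,b) = {q1, q2, q6}; δ(q2,b) = {q1, q2, q3}; δ(q3,b) = {q1, q2, q3, q6}; δ(q5,b) = {q1, q5, q6}; δ(q6,b) = {q0, q3, q5, q6}.
Union: {q0, q1, q2, q3, q5, q6}.
After b: {q0, q1, q2, q3, q5, q6}.
δ(q0,b) = {q0, q1}; δ(q1,b) = {q1, q2, q6}; δ(q2,b) = {q1, q2, q3}; δ(q3,b) = {q1, q2, q3, q6}; δ(q5,b) = {q1, q5, q6}; δ(q6,b) = {q0, q3, q5, q6}.
Union: {q0, q1, q2, q3, q5, q6}.
After b: {q0, q1, q2, q3, q5, q6}.

{q0, q1, q2, q3, q5, q6}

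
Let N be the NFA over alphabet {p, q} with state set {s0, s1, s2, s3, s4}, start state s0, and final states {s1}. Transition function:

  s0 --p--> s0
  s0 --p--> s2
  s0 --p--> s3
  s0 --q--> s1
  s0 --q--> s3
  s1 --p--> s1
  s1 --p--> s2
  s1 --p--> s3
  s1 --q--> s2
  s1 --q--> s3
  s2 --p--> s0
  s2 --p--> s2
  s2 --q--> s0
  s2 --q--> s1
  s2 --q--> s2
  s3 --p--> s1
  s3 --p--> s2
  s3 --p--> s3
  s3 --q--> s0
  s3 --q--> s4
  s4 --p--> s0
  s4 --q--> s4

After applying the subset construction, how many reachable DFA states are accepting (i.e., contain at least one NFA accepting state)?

4

Start state of the DFA: {s0}.
{s0} --p--> {s0, s2, s3}  [new]
{s0} --q--> {s1, s3}  [new]
{s0, s2, s3} --p--> {s0, s1, s2, s3}  [new]
{s0, s2, s3} --q--> {s0, s1, s2, s3, s4}  [new]
{s1, s3} --p--> {s1, s2, s3}  [new]
{s1, s3} --q--> {s0, s2, s3, s4}  [new]
{s0, s1, s2, s3} --p--> {s0, s1, s2, s3}  [seen]
{s0, s1, s2, s3} --q--> {s0, s1, s2, s3, s4}  [seen]
{s0, s1, s2, s3, s4} --p--> {s0, s1, s2, s3}  [seen]
{s0, s1, s2, s3, s4} --q--> {s0, s1, s2, s3, s4}  [seen]
{s1, s2, s3} --p--> {s0, s1, s2, s3}  [seen]
{s1, s2, s3} --q--> {s0, s1, s2, s3, s4}  [seen]
{s0, s2, s3, s4} --p--> {s0, s1, s2, s3}  [seen]
{s0, s2, s3, s4} --q--> {s0, s1, s2, s3, s4}  [seen]
Reachable DFA states: {s0}, {s0, s2, s3}, {s1, s3}, {s0, s1, s2, s3}, {s0, s1, s2, s3, s4}, {s1, s2, s3}, {s0, s2, s3, s4}.
Accepting DFA states (contain an NFA accepting state): {s1, s3}, {s0, s1, s2, s3}, {s0, s1, s2, s3, s4}, {s1, s2, s3}.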